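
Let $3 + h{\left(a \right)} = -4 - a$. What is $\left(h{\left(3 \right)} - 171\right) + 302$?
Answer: $121$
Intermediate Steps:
$h{\left(a \right)} = -7 - a$ ($h{\left(a \right)} = -3 - \left(4 + a\right) = -7 - a$)
$\left(h{\left(3 \right)} - 171\right) + 302 = \left(\left(-7 - 3\right) - 171\right) + 302 = \left(-10 - 171\right) + 302 = -181 + 302 = 121$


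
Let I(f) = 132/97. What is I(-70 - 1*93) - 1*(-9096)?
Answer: 882444/97 ≈ 9097.4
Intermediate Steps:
I(f) = 132/97 (I(f) = 132*(1/97) = 132/97)
I(-70 - 1*93) - 1*(-9096) = 132/97 - 1*(-9096) = 132/97 + 9096 = 882444/97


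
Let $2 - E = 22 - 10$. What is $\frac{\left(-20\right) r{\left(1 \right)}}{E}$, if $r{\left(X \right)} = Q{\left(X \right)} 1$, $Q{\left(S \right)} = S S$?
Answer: $2$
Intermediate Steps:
$E = -10$ ($E = 2 - \left(22 - 10\right) = 2 - 12 = -10$)
$Q{\left(S \right)} = S^{2}$
$r{\left(X \right)} = X^{2}$ ($r{\left(X \right)} = X^{2} \cdot 1 = X^{2}$)
$\frac{\left(-20\right) r{\left(1 \right)}}{E} = \frac{\left(-20\right) 1^{2}}{-10} = \left(-20\right) 1 \left(- \frac{1}{10}\right) = \left(-20\right) \left(- \frac{1}{10}\right) = 2$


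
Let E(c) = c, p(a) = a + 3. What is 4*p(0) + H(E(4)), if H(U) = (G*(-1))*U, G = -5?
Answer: 32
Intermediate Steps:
p(a) = 3 + a
H(U) = 5*U (H(U) = (-5*(-1))*U = 5*U)
4*p(0) + H(E(4)) = 4*(3 + 0) + 5*4 = 4*3 + 20 = 12 + 20 = 32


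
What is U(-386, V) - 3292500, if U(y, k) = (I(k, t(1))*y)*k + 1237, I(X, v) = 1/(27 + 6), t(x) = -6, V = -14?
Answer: -108606275/33 ≈ -3.2911e+6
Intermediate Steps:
I(X, v) = 1/33
U(y, k) = 1237 + k*y/33 (U(y, k) = (y/33)*k + 1237 = k*y/33 + 1237 = 1237 + k*y/33)
U(-386, V) - 3292500 = (1237 + (1/33)*(-14)*(-386)) - 3292500 = (1237 + 5404/33) - 3292500 = 46225/33 - 3292500 = -108606275/33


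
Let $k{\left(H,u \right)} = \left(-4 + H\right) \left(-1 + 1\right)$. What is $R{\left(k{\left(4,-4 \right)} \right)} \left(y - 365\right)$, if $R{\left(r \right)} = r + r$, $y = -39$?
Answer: $0$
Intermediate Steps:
$k{\left(H,u \right)} = 0$ ($k{\left(H,u \right)} = \left(-4 + H\right) 0 = 0$)
$R{\left(r \right)} = 2 r$
$R{\left(k{\left(4,-4 \right)} \right)} \left(y - 365\right) = 2 \cdot 0 \left(-39 - 365\right) = 0 \left(-404\right) = 0$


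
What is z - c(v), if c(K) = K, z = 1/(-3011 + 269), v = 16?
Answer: -43873/2742 ≈ -16.000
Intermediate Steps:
z = -1/2742 (z = 1/(-2742) = -1/2742 ≈ -0.00036470)
z - c(v) = -1/2742 - 1*16 = -1/2742 - 16 = -43873/2742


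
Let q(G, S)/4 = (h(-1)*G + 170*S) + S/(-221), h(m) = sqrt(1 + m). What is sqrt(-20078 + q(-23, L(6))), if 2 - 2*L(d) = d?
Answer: I*sqrt(1047051590)/221 ≈ 146.42*I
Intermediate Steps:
L(d) = 1 - d/2
q(G, S) = 150276*S/221 (q(G, S) = 4*((sqrt(1 - 1)*G + 170*S) + S/(-221)) = 4*((sqrt(0)*G + 170*S) + S*(-1/221)) = 4*((0*G + 170*S) - S/221) = 4*((0 + 170*S) - S/221) = 4*(170*S - S/221) = 4*(37569*S/221) = 150276*S/221)
sqrt(-20078 + q(-23, L(6))) = sqrt(-20078 + 150276*(1 - 1/2*6)/221) = sqrt(-20078 + 150276*(1 - 3)/221) = sqrt(-20078 + (150276/221)*(-2)) = sqrt(-20078 - 300552/221) = sqrt(-4737790/221) = I*sqrt(1047051590)/221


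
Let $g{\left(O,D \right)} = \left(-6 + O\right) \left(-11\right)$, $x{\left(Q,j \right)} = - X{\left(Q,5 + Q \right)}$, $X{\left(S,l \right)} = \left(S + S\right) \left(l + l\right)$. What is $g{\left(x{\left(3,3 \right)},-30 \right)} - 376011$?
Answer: $-374889$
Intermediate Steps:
$X{\left(S,l \right)} = 4 S l$ ($X{\left(S,l \right)} = 2 S 2 l = 4 S l$)
$x{\left(Q,j \right)} = - 4 Q \left(5 + Q\right)$
$g{\left(O,D \right)} = 66 - 11 O$
$g{\left(x{\left(3,3 \right)},-30 \right)} - 376011 = \left(66 - 11 \left(\left(-4\right) 3 \left(5 + 3\right)\right)\right) - 376011 = \left(66 - 11 \left(\left(-4\right) 3 \cdot 8\right)\right) - 376011 = \left(66 - -1056\right) - 376011 = \left(66 + 1056\right) - 376011 = 1122 - 376011 = -374889$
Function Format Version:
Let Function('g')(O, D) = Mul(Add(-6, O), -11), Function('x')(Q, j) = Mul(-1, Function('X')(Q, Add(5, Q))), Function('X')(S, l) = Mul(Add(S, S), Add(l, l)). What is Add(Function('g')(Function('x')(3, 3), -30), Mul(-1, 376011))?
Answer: -374889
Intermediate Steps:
Function('X')(S, l) = Mul(4, S, l) (Function('X')(S, l) = Mul(Mul(2, S), Mul(2, l)) = Mul(4, S, l))
Function('x')(Q, j) = Mul(-4, Q, Add(5, Q)) (Function('x')(Q, j) = Mul(-1, Mul(4, Q, Add(5, Q))) = Mul(-4, Q, Add(5, Q)))
Function('g')(O, D) = Add(66, Mul(-11, O))
Add(Function('g')(Function('x')(3, 3), -30), Mul(-1, 376011)) = Add(Add(66, Mul(-11, Mul(-4, 3, Add(5, 3)))), Mul(-1, 376011)) = Add(Add(66, Mul(-11, Mul(-4, 3, 8))), -376011) = Add(Add(66, Mul(-11, -96)), -376011) = Add(Add(66, 1056), -376011) = Add(1122, -376011) = -374889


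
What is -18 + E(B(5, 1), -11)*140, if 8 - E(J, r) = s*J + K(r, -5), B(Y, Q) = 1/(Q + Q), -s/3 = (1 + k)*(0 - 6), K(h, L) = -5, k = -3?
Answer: 4322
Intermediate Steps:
s = -36 (s = -3*(1 - 3)*(0 - 6) = -(-6)*(-6) = -3*12 = -36)
B(Y, Q) = 1/(2*Q)
E(J, r) = 13 + 36*J (E(J, r) = 8 - (-36*J - 5) = 8 - (-5 - 36*J) = 8 + (5 + 36*J) = 13 + 36*J)
-18 + E(B(5, 1), -11)*140 = -18 + (13 + 36*((½)/1))*140 = -18 + (13 + 36*((½)*1))*140 = -18 + (13 + 36*(½))*140 = -18 + (13 + 18)*140 = -18 + 31*140 = -18 + 4340 = 4322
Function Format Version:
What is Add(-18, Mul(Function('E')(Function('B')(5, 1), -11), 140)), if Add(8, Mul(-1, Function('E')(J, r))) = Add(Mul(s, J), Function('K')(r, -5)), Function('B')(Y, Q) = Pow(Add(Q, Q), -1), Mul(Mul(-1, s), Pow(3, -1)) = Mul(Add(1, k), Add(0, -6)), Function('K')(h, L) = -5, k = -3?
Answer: 4322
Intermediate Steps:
s = -36 (s = Mul(-3, Mul(Add(1, -3), Add(0, -6))) = Mul(-3, Mul(-2, -6)) = Mul(-3, 12) = -36)
Function('B')(Y, Q) = Mul(Rational(1, 2), Pow(Q, -1)) (Function('B')(Y, Q) = Pow(Mul(2, Q), -1) = Mul(Rational(1, 2), Pow(Q, -1)))
Function('E')(J, r) = Add(13, Mul(36, J)) (Function('E')(J, r) = Add(8, Mul(-1, Add(Mul(-36, J), -5))) = Add(8, Mul(-1, Add(-5, Mul(-36, J)))) = Add(8, Add(5, Mul(36, J))) = Add(13, Mul(36, J)))
Add(-18, Mul(Function('E')(Function('B')(5, 1), -11), 140)) = Add(-18, Mul(Add(13, Mul(36, Mul(Rational(1, 2), Pow(1, -1)))), 140)) = Add(-18, Mul(Add(13, Mul(36, Mul(Rational(1, 2), 1))), 140)) = Add(-18, Mul(Add(13, Mul(36, Rational(1, 2))), 140)) = Add(-18, Mul(Add(13, 18), 140)) = Add(-18, Mul(31, 140)) = Add(-18, 4340) = 4322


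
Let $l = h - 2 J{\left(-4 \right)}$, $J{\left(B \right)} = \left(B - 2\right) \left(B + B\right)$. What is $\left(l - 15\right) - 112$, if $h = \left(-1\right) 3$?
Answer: $-226$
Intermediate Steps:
$h = -3$
$J{\left(B \right)} = 2 B \left(-2 + B\right)$ ($J{\left(B \right)} = \left(-2 + B\right) 2 B = 2 B \left(-2 + B\right)$)
$l = -99$ ($l = -3 - 2 \cdot 2 \left(-4\right) \left(-2 - 4\right) = -3 - 2 \cdot 2 \left(-4\right) \left(-6\right) = -3 - 96 = -99$)
$\left(l - 15\right) - 112 = \left(-99 - 15\right) - 112 = -114 - 112 = -226$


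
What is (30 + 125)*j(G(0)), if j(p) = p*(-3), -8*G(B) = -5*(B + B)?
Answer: 0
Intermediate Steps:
G(B) = 5*B/4 (G(B) = -(-5)*(B + B)/8 = -(-5)*2*B/8 = -(-5)*B/4 = 5*B/4)
j(p) = -3*p
(30 + 125)*j(G(0)) = (30 + 125)*(-15*0/4) = 155*(-3*0) = 155*0 = 0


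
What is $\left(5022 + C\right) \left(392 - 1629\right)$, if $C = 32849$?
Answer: $-46846427$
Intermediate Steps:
$\left(5022 + C\right) \left(392 - 1629\right) = \left(5022 + 32849\right) \left(392 - 1629\right) = 37871 \left(-1237\right) = -46846427$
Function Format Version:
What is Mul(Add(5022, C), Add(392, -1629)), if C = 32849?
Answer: -46846427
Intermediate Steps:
Mul(Add(5022, C), Add(392, -1629)) = Mul(Add(5022, 32849), Add(392, -1629)) = Mul(37871, -1237) = -46846427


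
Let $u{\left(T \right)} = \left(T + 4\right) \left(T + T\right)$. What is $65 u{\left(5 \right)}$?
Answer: $5850$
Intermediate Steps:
$u{\left(T \right)} = 2 T \left(4 + T\right)$ ($u{\left(T \right)} = \left(4 + T\right) 2 T = 2 T \left(4 + T\right)$)
$65 u{\left(5 \right)} = 65 \cdot 2 \cdot 5 \left(4 + 5\right) = 65 \cdot 2 \cdot 5 \cdot 9 = 65 \cdot 90 = 5850$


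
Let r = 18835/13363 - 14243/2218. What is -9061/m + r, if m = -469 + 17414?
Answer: -2785793811329/502235125630 ≈ -5.5468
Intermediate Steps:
m = 16945
r = -148553179/29639134 (r = 18835*(1/13363) - 14243*1/2218 = 18835/13363 - 14243/2218 = -148553179/29639134 ≈ -5.0121)
-9061/m + r = -9061/16945 - 148553179/29639134 = -2785793811329/502235125630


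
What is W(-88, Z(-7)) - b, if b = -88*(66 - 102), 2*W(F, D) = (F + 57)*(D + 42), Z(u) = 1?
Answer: -7669/2 ≈ -3834.5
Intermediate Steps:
W(F, D) = (42 + D)*(57 + F)/2 (W(F, D) = ((F + 57)*(D + 42))/2 = ((57 + F)*(42 + D))/2 = ((42 + D)*(57 + F))/2 = (42 + D)*(57 + F)/2)
b = 3168 (b = -88*(-36) = 3168)
W(-88, Z(-7)) - b = (1197 + 21*(-88) + (57/2)*1 + (1/2)*1*(-88)) - 1*3168 = (1197 - 1848 + 57/2 - 44) - 3168 = -1333/2 - 3168 = -7669/2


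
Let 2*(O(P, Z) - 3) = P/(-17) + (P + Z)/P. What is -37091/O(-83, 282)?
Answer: -52335401/5986 ≈ -8743.0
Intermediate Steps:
O(P, Z) = 3 - P/34 + (P + Z)/(2*P) (O(P, Z) = 3 + (P/(-17) + (P + Z)/P)/2 = 3 + (P*(-1/17) + (P + Z)/P)/2 = 3 + (-P/17 + (P + Z)/P)/2 = 3 + (-P/34 + (P + Z)/(2*P)) = 3 - P/34 + (P + Z)/(2*P))
-37091/O(-83, 282) = -37091*(-2822/(17*282 - 1*(-83)*(-119 - 83))) = -37091*(-2822/(4794 - 1*(-83)*(-202))) = -37091*(-2822/(4794 - 16766)) = -37091/((1/34)*(-1/83)*(-11972)) = -37091/5986/1411 = -37091*1411/5986 = -52335401/5986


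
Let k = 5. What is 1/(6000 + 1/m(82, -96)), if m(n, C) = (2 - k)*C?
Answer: 288/1728001 ≈ 0.00016667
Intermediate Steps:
m(n, C) = -3*C (m(n, C) = (2 - 1*5)*C = (2 - 5)*C = -3*C)
1/(6000 + 1/m(82, -96)) = 1/(6000 + 1/(-3*(-96))) = 1/(6000 + 1/288) = 1/(1728001/288) = 288/1728001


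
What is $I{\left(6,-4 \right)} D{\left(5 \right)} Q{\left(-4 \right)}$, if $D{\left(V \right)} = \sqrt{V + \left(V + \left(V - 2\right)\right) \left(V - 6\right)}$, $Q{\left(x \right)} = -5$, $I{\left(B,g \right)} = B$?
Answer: $- 30 i \sqrt{3} \approx - 51.962 i$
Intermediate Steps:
$D{\left(V \right)} = \sqrt{V + \left(-6 + V\right) \left(-2 + 2 V\right)}$ ($D{\left(V \right)} = \sqrt{V + \left(V + \left(-2 + V\right)\right) \left(-6 + V\right)} = \sqrt{V + \left(-2 + 2 V\right) \left(-6 + V\right)} = \sqrt{V + \left(-6 + V\right) \left(-2 + 2 V\right)}$)
$I{\left(6,-4 \right)} D{\left(5 \right)} Q{\left(-4 \right)} = 6 \sqrt{12 - 65 + 2 \cdot 5^{2}} \left(-5\right) = 6 \sqrt{12 - 65 + 2 \cdot 25} \left(-5\right) = 6 \sqrt{12 - 65 + 50} \left(-5\right) = 6 \sqrt{-3} \left(-5\right) = 6 i \sqrt{3} \left(-5\right) = - 30 i \sqrt{3}$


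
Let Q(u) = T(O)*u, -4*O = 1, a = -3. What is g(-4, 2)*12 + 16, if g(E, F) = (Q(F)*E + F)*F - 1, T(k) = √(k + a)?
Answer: 52 - 96*I*√13 ≈ 52.0 - 346.13*I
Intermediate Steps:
O = -¼ (O = -¼*1 = -¼ ≈ -0.25000)
T(k) = √(-3 + k) (T(k) = √(k - 3) = √(-3 + k))
Q(u) = I*u*√13/2 (Q(u) = √(-3 - ¼)*u = √(-13/4)*u = (I*√13/2)*u = I*u*√13/2)
g(E, F) = -1 + F*(F + I*E*F*√13/2) (g(E, F) = ((I*F*√13/2)*E + F)*F - 1 = (I*E*F*√13/2 + F)*F - 1 = (F + I*E*F*√13/2)*F - 1 = F*(F + I*E*F*√13/2) - 1 = -1 + F*(F + I*E*F*√13/2))
g(-4, 2)*12 + 16 = (-1 + 2² + (½)*I*(-4)*√13*2²)*12 + 16 = (-1 + 4 + (½)*I*(-4)*√13*4)*12 + 16 = (-1 + 4 - 8*I*√13)*12 + 16 = (3 - 8*I*√13)*12 + 16 = (36 - 96*I*√13) + 16 = 52 - 96*I*√13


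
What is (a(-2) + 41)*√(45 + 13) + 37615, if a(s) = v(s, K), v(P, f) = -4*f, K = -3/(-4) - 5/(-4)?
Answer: 37615 + 33*√58 ≈ 37866.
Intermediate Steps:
K = 2 (K = -3*(-¼) - 5*(-¼) = ¾ + 5/4 = 2)
a(s) = -8 (a(s) = -4*2 = -8)
(a(-2) + 41)*√(45 + 13) + 37615 = (-8 + 41)*√(45 + 13) + 37615 = 33*√58 + 37615 = 37615 + 33*√58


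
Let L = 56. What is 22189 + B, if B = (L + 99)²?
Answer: 46214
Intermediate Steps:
B = 24025 (B = (56 + 99)² = 155² = 24025)
22189 + B = 22189 + 24025 = 46214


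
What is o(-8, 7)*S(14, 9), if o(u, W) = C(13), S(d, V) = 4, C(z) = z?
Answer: 52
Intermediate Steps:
o(u, W) = 13
o(-8, 7)*S(14, 9) = 13*4 = 52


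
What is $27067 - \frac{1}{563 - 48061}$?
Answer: $\frac{1285628367}{47498} \approx 27067.0$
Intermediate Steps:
$27067 - \frac{1}{563 - 48061} = 27067 - \frac{1}{-47498} = 27067 - - \frac{1}{47498} = 27067 + \frac{1}{47498} = \frac{1285628367}{47498}$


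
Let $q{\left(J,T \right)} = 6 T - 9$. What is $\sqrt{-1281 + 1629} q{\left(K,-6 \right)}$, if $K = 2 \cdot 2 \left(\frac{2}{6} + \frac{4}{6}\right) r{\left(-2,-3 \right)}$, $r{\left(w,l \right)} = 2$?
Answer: $- 90 \sqrt{87} \approx -839.46$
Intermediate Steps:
$K = 8$ ($K = 2 \cdot 2 \left(\frac{2}{6} + \frac{4}{6}\right) 2 = 4 \left(2 \cdot \frac{1}{6} + 4 \cdot \frac{1}{6}\right) 2 = 4 \left(\frac{1}{3} + \frac{2}{3}\right) 2 = 4 \cdot 1 \cdot 2 = 4 \cdot 2 = 8$)
$q{\left(J,T \right)} = -9 + 6 T$
$\sqrt{-1281 + 1629} q{\left(K,-6 \right)} = \sqrt{-1281 + 1629} \left(-9 + 6 \left(-6\right)\right) = \sqrt{348} \left(-9 - 36\right) = 2 \sqrt{87} \left(-45\right) = - 90 \sqrt{87}$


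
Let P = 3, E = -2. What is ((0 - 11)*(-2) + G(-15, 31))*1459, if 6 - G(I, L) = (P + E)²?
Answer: 39393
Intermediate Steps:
G(I, L) = 5 (G(I, L) = 6 - (3 - 2)² = 6 - 1*1² = 6 - 1*1 = 6 - 1 = 5)
((0 - 11)*(-2) + G(-15, 31))*1459 = ((0 - 11)*(-2) + 5)*1459 = (-11*(-2) + 5)*1459 = (22 + 5)*1459 = 27*1459 = 39393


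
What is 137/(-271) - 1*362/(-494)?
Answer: 15212/66937 ≈ 0.22726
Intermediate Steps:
137/(-271) - 1*362/(-494) = 137*(-1/271) - 362*(-1/494) = -137/271 + 181/247 = 15212/66937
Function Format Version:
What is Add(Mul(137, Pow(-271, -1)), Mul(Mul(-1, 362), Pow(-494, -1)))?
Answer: Rational(15212, 66937) ≈ 0.22726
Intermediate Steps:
Add(Mul(137, Pow(-271, -1)), Mul(Mul(-1, 362), Pow(-494, -1))) = Add(Mul(137, Rational(-1, 271)), Mul(-362, Rational(-1, 494))) = Add(Rational(-137, 271), Rational(181, 247)) = Rational(15212, 66937)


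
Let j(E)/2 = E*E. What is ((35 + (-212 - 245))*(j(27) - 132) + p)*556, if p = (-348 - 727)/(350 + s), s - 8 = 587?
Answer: -58802183588/189 ≈ -3.1112e+8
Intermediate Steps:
j(E) = 2*E² (j(E) = 2*(E*E) = 2*E²)
s = 595 (s = 8 + 587 = 595)
p = -215/189 (p = (-348 - 727)/(350 + 595) = -1075/945 = -1075*1/945 = -215/189 ≈ -1.1376)
((35 + (-212 - 245))*(j(27) - 132) + p)*556 = ((35 + (-212 - 245))*(2*27² - 132) - 215/189)*556 = ((35 - 457)*(2*729 - 132) - 215/189)*556 = (-422*(1458 - 132) - 215/189)*556 = (-422*1326 - 215/189)*556 = (-559572 - 215/189)*556 = -105759323/189*556 = -58802183588/189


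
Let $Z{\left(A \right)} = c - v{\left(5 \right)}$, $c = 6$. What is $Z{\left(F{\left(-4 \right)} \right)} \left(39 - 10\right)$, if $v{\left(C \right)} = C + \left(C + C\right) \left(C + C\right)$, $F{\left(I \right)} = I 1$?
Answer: $-2871$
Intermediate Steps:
$F{\left(I \right)} = I$
$v{\left(C \right)} = C + 4 C^{2}$ ($v{\left(C \right)} = C + 2 C 2 C = C + 4 C^{2}$)
$Z{\left(A \right)} = -99$ ($Z{\left(A \right)} = 6 - 5 \left(1 + 4 \cdot 5\right) = 6 - 5 \left(1 + 20\right) = 6 - 5 \cdot 21 = 6 - 105 = -99$)
$Z{\left(F{\left(-4 \right)} \right)} \left(39 - 10\right) = - 99 \left(39 - 10\right) = \left(-99\right) 29 = -2871$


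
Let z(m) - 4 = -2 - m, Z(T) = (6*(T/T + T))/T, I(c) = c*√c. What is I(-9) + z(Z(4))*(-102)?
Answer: 561 - 27*I ≈ 561.0 - 27.0*I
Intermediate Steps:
I(c) = c^(3/2)
Z(T) = (6 + 6*T)/T (Z(T) = (6*(1 + T))/T = (6 + 6*T)/T)
z(m) = 2 - m (z(m) = 4 + (-2 - m) = 2 - m)
I(-9) + z(Z(4))*(-102) = (-9)^(3/2) + (2 - (6 + 6/4))*(-102) = -27*I + (2 - (6 + 6*(¼)))*(-102) = -27*I + (2 - (6 + 3/2))*(-102) = -27*I + (2 - 1*15/2)*(-102) = -27*I + (2 - 15/2)*(-102) = -27*I - 11/2*(-102) = -27*I + 561 = 561 - 27*I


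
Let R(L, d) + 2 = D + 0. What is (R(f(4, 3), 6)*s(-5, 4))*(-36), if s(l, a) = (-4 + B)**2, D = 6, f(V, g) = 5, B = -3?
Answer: -7056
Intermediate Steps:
s(l, a) = 49 (s(l, a) = (-4 - 3)**2 = (-7)**2 = 49)
R(L, d) = 4 (R(L, d) = -2 + (6 + 0) = -2 + 6 = 4)
(R(f(4, 3), 6)*s(-5, 4))*(-36) = (4*49)*(-36) = 196*(-36) = -7056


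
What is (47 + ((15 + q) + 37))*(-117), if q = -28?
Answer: -8307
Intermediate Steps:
(47 + ((15 + q) + 37))*(-117) = (47 + ((15 - 28) + 37))*(-117) = (47 + (-13 + 37))*(-117) = (47 + 24)*(-117) = 71*(-117) = -8307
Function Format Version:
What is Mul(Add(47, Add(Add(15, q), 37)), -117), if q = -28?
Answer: -8307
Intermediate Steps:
Mul(Add(47, Add(Add(15, q), 37)), -117) = Mul(Add(47, Add(Add(15, -28), 37)), -117) = Mul(Add(47, Add(-13, 37)), -117) = Mul(Add(47, 24), -117) = Mul(71, -117) = -8307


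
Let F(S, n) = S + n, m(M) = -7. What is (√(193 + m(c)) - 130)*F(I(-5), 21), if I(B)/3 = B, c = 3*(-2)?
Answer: -780 + 6*√186 ≈ -698.17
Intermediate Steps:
c = -6
I(B) = 3*B
(√(193 + m(c)) - 130)*F(I(-5), 21) = (√(193 - 7) - 130)*(3*(-5) + 21) = (√186 - 130)*(-15 + 21) = (-130 + √186)*6 = -780 + 6*√186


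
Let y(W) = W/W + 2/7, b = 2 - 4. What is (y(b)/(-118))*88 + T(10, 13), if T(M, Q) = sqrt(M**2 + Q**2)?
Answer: -396/413 + sqrt(269) ≈ 15.442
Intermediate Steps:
b = -2
y(W) = 9/7 (y(W) = 1 + 2*(1/7) = 1 + 2/7 = 9/7)
(y(b)/(-118))*88 + T(10, 13) = ((9/7)/(-118))*88 + sqrt(10**2 + 13**2) = ((9/7)*(-1/118))*88 + sqrt(100 + 169) = -9/826*88 + sqrt(269) = -396/413 + sqrt(269)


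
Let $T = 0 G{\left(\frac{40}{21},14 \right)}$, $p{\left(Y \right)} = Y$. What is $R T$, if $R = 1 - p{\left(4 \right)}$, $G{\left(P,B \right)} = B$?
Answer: $0$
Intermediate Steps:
$T = 0$ ($T = 0 \cdot 14 = 0$)
$R = -3$ ($R = 1 - 4 = -3$)
$R T = \left(-3\right) 0 = 0$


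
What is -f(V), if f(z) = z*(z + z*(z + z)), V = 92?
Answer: -1565840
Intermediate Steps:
f(z) = z*(z + 2*z²) (f(z) = z*(z + z*(2*z)) = z*(z + 2*z²))
-f(V) = -92²*(1 + 2*92) = -8464*(1 + 184) = -8464*185 = -1*1565840 = -1565840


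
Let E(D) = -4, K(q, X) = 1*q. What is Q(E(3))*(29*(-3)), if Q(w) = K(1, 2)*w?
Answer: 348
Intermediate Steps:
K(q, X) = q
Q(w) = w (Q(w) = 1*w = w)
Q(E(3))*(29*(-3)) = -116*(-3) = -4*(-87) = 348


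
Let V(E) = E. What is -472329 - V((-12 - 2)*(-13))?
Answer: -472511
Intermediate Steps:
-472329 - V((-12 - 2)*(-13)) = -472329 - (-12 - 2)*(-13) = -472329 - (-14)*(-13) = -472329 - 1*182 = -472329 - 182 = -472511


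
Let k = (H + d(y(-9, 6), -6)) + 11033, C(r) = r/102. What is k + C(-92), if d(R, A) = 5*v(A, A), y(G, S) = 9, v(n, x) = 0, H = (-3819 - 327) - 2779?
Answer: 209462/51 ≈ 4107.1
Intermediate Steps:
H = -6925 (H = -4146 - 2779 = -6925)
d(R, A) = 0 (d(R, A) = 5*0 = 0)
C(r) = r/102 (C(r) = r*(1/102) = r/102)
k = 4108 (k = (-6925 + 0) + 11033 = -6925 + 11033 = 4108)
k + C(-92) = 4108 + (1/102)*(-92) = 4108 - 46/51 = 209462/51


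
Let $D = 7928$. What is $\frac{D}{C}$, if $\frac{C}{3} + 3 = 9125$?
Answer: $\frac{3964}{13683} \approx 0.2897$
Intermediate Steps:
$C = 27366$ ($C = -9 + 3 \cdot 9125 = -9 + 27375 = 27366$)
$\frac{D}{C} = \frac{7928}{27366} = 7928 \cdot \frac{1}{27366} = \frac{3964}{13683}$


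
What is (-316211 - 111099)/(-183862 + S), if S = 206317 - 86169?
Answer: 213655/31857 ≈ 6.7067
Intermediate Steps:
S = 120148
(-316211 - 111099)/(-183862 + S) = (-316211 - 111099)/(-183862 + 120148) = -427310/(-63714) = -427310*(-1/63714) = 213655/31857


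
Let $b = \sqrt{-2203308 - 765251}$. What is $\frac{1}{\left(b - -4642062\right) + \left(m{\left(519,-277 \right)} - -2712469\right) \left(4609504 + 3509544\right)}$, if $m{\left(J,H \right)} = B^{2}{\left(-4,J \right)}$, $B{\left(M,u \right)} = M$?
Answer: $\frac{22022800556342}{485003744344417504719389523} - \frac{i \sqrt{2968559}}{485003744344417504719389523} \approx 4.5407 \cdot 10^{-14} - 3.5524 \cdot 10^{-24} i$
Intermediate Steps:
$b = i \sqrt{2968559}$ ($b = \sqrt{-2968559} = i \sqrt{2968559} \approx 1723.0 i$)
$m{\left(J,H \right)} = 16$ ($m{\left(J,H \right)} = \left(-4\right)^{2} = 16$)
$\frac{1}{\left(b - -4642062\right) + \left(m{\left(519,-277 \right)} - -2712469\right) \left(4609504 + 3509544\right)} = \frac{1}{\left(i \sqrt{2968559} - -4642062\right) + \left(16 - -2712469\right) \left(4609504 + 3509544\right)} = \frac{1}{\left(i \sqrt{2968559} + 4642062\right) + \left(16 + 2712469\right) 8119048} = \frac{1}{\left(4642062 + i \sqrt{2968559}\right) + 2712485 \cdot 8119048} = \frac{1}{\left(4642062 + i \sqrt{2968559}\right) + 22022795914280} = \frac{1}{22022800556342 + i \sqrt{2968559}}$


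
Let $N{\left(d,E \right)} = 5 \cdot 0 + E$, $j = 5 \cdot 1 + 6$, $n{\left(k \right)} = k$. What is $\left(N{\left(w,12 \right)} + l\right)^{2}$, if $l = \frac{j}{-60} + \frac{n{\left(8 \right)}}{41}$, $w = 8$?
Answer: $\frac{873143401}{6051600} \approx 144.28$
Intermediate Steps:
$j = 11$ ($j = 5 + 6 = 11$)
$l = \frac{29}{2460}$ ($l = \frac{11}{-60} + \frac{8}{41} = 11 \left(- \frac{1}{60}\right) + 8 \cdot \frac{1}{41} = - \frac{11}{60} + \frac{8}{41} = \frac{29}{2460} \approx 0.011789$)
$N{\left(d,E \right)} = E$ ($N{\left(d,E \right)} = 0 + E = E$)
$\left(N{\left(w,12 \right)} + l\right)^{2} = \left(12 + \frac{29}{2460}\right)^{2} = \left(\frac{29549}{2460}\right)^{2} = \frac{873143401}{6051600}$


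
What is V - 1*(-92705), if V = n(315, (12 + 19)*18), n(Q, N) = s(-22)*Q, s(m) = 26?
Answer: 100895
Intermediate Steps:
n(Q, N) = 26*Q
V = 8190 (V = 26*315 = 8190)
V - 1*(-92705) = 8190 - 1*(-92705) = 8190 + 92705 = 100895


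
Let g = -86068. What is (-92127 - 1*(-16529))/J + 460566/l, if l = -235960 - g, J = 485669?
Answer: -39169027345/12132982958 ≈ -3.2283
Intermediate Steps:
l = -149892 (l = -235960 - 1*(-86068) = -235960 + 86068 = -149892)
(-92127 - 1*(-16529))/J + 460566/l = (-92127 - 1*(-16529))/485669 + 460566/(-149892) = (-92127 + 16529)*(1/485669) + 460566*(-1/149892) = -75598*1/485669 - 76761/24982 = -75598/485669 - 76761/24982 = -39169027345/12132982958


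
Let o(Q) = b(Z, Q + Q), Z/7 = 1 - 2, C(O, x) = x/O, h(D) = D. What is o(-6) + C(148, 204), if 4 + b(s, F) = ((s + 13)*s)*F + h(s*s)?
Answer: 20364/37 ≈ 550.38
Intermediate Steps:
Z = -7 (Z = 7*(1 - 2) = 7*(-1) = -7)
b(s, F) = -4 + s² + F*s*(13 + s) (b(s, F) = -4 + (((s + 13)*s)*F + s*s) = -4 + (((13 + s)*s)*F + s²) = -4 + ((s*(13 + s))*F + s²) = -4 + (F*s*(13 + s) + s²) = -4 + (s² + F*s*(13 + s)) = -4 + s² + F*s*(13 + s))
o(Q) = 45 - 84*Q (o(Q) = -4 + (-7)² + (Q + Q)*(-7)² + 13*(Q + Q)*(-7) = -4 + 49 + (2*Q)*49 + 13*(2*Q)*(-7) = -4 + 49 + 98*Q - 182*Q = 45 - 84*Q)
o(-6) + C(148, 204) = (45 - 84*(-6)) + 204/148 = (45 + 504) + 204*(1/148) = 549 + 51/37 = 20364/37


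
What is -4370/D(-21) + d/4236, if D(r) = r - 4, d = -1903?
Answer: 3692749/21180 ≈ 174.35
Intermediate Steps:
D(r) = -4 + r
-4370/D(-21) + d/4236 = -4370/(-4 - 21) - 1903/4236 = -4370/(-25) - 1903*1/4236 = -4370*(-1/25) - 1903/4236 = 874/5 - 1903/4236 = 3692749/21180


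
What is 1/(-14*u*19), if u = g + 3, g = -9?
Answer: 1/1596 ≈ 0.00062657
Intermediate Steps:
u = -6 (u = -9 + 3 = -6)
1/(-14*u*19) = 1/(-14*(-6)*19) = 1/(84*19) = 1/1596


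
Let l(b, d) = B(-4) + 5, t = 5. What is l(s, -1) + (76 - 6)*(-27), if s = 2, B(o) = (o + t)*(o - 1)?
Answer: -1890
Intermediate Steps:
B(o) = (-1 + o)*(5 + o) (B(o) = (o + 5)*(o - 1) = (5 + o)*(-1 + o) = (-1 + o)*(5 + o))
l(b, d) = 0 (l(b, d) = (-5 + (-4)² + 4*(-4)) + 5 = (-5 + 16 - 16) + 5 = -5 + 5 = 0)
l(s, -1) + (76 - 6)*(-27) = 0 + (76 - 6)*(-27) = 0 + 70*(-27) = 0 - 1890 = -1890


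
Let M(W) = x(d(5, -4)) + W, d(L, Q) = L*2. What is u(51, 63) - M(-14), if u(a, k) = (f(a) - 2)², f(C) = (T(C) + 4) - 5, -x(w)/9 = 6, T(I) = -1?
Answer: 84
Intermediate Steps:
d(L, Q) = 2*L
x(w) = -54 (x(w) = -9*6 = -54)
M(W) = -54 + W
f(C) = -2 (f(C) = (-1 + 4) - 5 = 3 - 5 = -2)
u(a, k) = 16 (u(a, k) = (-2 - 2)² = (-4)² = 16)
u(51, 63) - M(-14) = 16 - (-54 - 14) = 16 - 1*(-68) = 16 + 68 = 84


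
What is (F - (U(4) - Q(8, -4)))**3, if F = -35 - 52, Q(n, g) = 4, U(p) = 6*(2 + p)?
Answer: -1685159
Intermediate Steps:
U(p) = 12 + 6*p
F = -87
(F - (U(4) - Q(8, -4)))**3 = (-87 - ((12 + 6*4) - 1*4))**3 = (-87 - ((12 + 24) - 4))**3 = (-87 - (36 - 4))**3 = (-87 - 1*32)**3 = (-87 - 32)**3 = (-119)**3 = -1685159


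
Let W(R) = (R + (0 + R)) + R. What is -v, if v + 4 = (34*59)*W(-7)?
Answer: 42130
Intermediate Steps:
W(R) = 3*R (W(R) = (R + R) + R = 2*R + R = 3*R)
v = -42130 (v = -4 + (34*59)*(3*(-7)) = -4 + 2006*(-21) = -4 - 42126 = -42130)
-v = -1*(-42130) = 42130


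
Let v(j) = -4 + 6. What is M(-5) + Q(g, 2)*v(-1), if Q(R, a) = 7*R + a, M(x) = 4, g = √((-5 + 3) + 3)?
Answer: 22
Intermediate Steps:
v(j) = 2
g = 1 (g = √(-2 + 3) = √1 = 1)
Q(R, a) = a + 7*R
M(-5) + Q(g, 2)*v(-1) = 4 + (2 + 7*1)*2 = 4 + (2 + 7)*2 = 4 + 9*2 = 4 + 18 = 22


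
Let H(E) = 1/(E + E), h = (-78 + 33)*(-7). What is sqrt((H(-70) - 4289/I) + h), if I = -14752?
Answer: sqrt(5253143815290)/129080 ≈ 17.756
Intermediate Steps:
h = 315 (h = -45*(-7) = 315)
H(E) = 1/(2*E)
sqrt((H(-70) - 4289/I) + h) = sqrt(((1/2)/(-70) - 4289/(-14752)) + 315) = sqrt(((1/2)*(-1/70) - 4289*(-1/14752)) + 315) = sqrt((-1/140 + 4289/14752) + 315) = sqrt(146427/516320 + 315) = sqrt(162787227/516320) = sqrt(5253143815290)/129080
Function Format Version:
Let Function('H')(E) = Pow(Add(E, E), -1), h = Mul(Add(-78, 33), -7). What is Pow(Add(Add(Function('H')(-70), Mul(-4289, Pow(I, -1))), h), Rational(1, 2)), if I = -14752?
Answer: Mul(Rational(1, 129080), Pow(5253143815290, Rational(1, 2))) ≈ 17.756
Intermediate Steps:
h = 315 (h = Mul(-45, -7) = 315)
Function('H')(E) = Mul(Rational(1, 2), Pow(E, -1)) (Function('H')(E) = Pow(Mul(2, E), -1) = Mul(Rational(1, 2), Pow(E, -1)))
Pow(Add(Add(Function('H')(-70), Mul(-4289, Pow(I, -1))), h), Rational(1, 2)) = Pow(Add(Add(Mul(Rational(1, 2), Pow(-70, -1)), Mul(-4289, Pow(-14752, -1))), 315), Rational(1, 2)) = Pow(Add(Add(Mul(Rational(1, 2), Rational(-1, 70)), Mul(-4289, Rational(-1, 14752))), 315), Rational(1, 2)) = Pow(Add(Add(Rational(-1, 140), Rational(4289, 14752)), 315), Rational(1, 2)) = Pow(Add(Rational(146427, 516320), 315), Rational(1, 2)) = Pow(Rational(162787227, 516320), Rational(1, 2)) = Mul(Rational(1, 129080), Pow(5253143815290, Rational(1, 2)))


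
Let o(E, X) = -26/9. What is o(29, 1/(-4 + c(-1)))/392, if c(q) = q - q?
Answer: -13/1764 ≈ -0.0073696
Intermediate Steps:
c(q) = 0
o(E, X) = -26/9 (o(E, X) = -26*⅑ = -26/9)
o(29, 1/(-4 + c(-1)))/392 = -26/9/392 = -26/9*1/392 = -13/1764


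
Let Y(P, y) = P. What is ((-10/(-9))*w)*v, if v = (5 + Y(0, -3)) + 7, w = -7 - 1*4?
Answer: -440/3 ≈ -146.67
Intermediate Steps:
w = -11 (w = -7 - 4 = -11)
v = 12 (v = (5 + 0) + 7 = 5 + 7 = 12)
((-10/(-9))*w)*v = (-10/(-9)*(-11))*12 = (-10*(-⅑)*(-11))*12 = ((10/9)*(-11))*12 = -110/9*12 = -440/3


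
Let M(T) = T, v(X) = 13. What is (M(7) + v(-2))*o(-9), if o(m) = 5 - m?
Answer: 280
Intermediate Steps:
(M(7) + v(-2))*o(-9) = (7 + 13)*(5 - 1*(-9)) = 20*(5 + 9) = 20*14 = 280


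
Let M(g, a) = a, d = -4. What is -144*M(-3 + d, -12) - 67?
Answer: 1661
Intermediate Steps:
-144*M(-3 + d, -12) - 67 = -144*(-12) - 67 = 1728 - 67 = 1661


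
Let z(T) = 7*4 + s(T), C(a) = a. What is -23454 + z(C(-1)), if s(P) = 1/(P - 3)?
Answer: -93705/4 ≈ -23426.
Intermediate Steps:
s(P) = 1/(-3 + P)
z(T) = 28 + 1/(-3 + T) (z(T) = 7*4 + 1/(-3 + T) = 28 + 1/(-3 + T))
-23454 + z(C(-1)) = -23454 + (-83 + 28*(-1))/(-3 - 1) = -23454 + (-83 - 28)/(-4) = -23454 - 1/4*(-111) = -23454 + 111/4 = -93705/4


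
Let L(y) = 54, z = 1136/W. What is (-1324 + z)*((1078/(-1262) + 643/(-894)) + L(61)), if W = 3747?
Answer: -73343304333922/1056867579 ≈ -69397.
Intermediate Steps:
z = 1136/3747 ≈ 0.30318
(-1324 + z)*((1078/(-1262) + 643/(-894)) + L(61)) = (-1324 + 1136/3747)*((1078/(-1262) + 643/(-894)) + 54) = -4959892*((1078*(-1/1262) + 643*(-1/894)) + 54)/3747 = -4959892*((-539/631 - 643/894) + 54)/3747 = -4959892*(-887599/564114 + 54)/3747 = -4959892/3747*29574557/564114 = -73343304333922/1056867579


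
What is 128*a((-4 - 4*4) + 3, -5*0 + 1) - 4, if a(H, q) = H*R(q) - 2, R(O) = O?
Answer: -2436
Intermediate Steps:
a(H, q) = -2 + H*q (a(H, q) = H*q - 2 = -2 + H*q)
128*a((-4 - 4*4) + 3, -5*0 + 1) - 4 = 128*(-2 + ((-4 - 4*4) + 3)*(-5*0 + 1)) - 4 = 128*(-2 + ((-4 - 16) + 3)*(0 + 1)) - 4 = 128*(-2 + (-20 + 3)*1) - 4 = 128*(-2 - 17*1) - 4 = 128*(-2 - 17) - 4 = 128*(-19) - 4 = -2432 - 4 = -2436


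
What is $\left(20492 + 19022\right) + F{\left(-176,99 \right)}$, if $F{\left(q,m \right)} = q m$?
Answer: $22090$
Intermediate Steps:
$F{\left(q,m \right)} = m q$
$\left(20492 + 19022\right) + F{\left(-176,99 \right)} = \left(20492 + 19022\right) + 99 \left(-176\right) = 39514 - 17424 = 22090$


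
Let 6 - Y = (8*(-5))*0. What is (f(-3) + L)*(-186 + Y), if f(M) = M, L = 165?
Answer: -29160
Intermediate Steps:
Y = 6 (Y = 6 - 8*(-5)*0 = 6 - (-40)*0 = 6 - 1*0 = 6 + 0 = 6)
(f(-3) + L)*(-186 + Y) = (-3 + 165)*(-186 + 6) = 162*(-180) = -29160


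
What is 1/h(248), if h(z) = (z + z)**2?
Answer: 1/246016 ≈ 4.0648e-6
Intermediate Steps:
h(z) = 4*z**2 (h(z) = (2*z)**2 = 4*z**2)
1/h(248) = 1/(4*248**2) = 1/(4*61504) = 1/246016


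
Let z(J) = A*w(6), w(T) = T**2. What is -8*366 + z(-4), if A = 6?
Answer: -2712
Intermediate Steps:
z(J) = 216 (z(J) = 6*6**2 = 6*36 = 216)
-8*366 + z(-4) = -8*366 + 216 = -2928 + 216 = -2712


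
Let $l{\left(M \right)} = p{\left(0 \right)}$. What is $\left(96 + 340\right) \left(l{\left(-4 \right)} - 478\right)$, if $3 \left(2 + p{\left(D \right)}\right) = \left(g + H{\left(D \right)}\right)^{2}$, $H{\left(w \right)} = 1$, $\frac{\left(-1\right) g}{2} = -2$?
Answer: $- \frac{616940}{3} \approx -2.0565 \cdot 10^{5}$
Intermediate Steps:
$g = 4$ ($g = \left(-2\right) \left(-2\right) = 4$)
$p{\left(D \right)} = \frac{19}{3}$ ($p{\left(D \right)} = -2 + \frac{\left(4 + 1\right)^{2}}{3} = -2 + \frac{5^{2}}{3} = -2 + \frac{1}{3} \cdot 25 = -2 + \frac{25}{3} = \frac{19}{3}$)
$l{\left(M \right)} = \frac{19}{3}$
$\left(96 + 340\right) \left(l{\left(-4 \right)} - 478\right) = \left(96 + 340\right) \left(\frac{19}{3} - 478\right) = 436 \left(- \frac{1415}{3}\right) = - \frac{616940}{3}$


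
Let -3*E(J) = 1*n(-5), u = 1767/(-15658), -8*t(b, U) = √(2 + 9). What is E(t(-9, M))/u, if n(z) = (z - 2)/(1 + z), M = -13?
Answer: 54803/10602 ≈ 5.1691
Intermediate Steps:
n(z) = (-2 + z)/(1 + z)
t(b, U) = -√11/8 (t(b, U) = -√(2 + 9)/8 = -√11/8)
u = -1767/15658 (u = 1767*(-1/15658) = -1767/15658 ≈ -0.11285)
E(J) = -7/12 (E(J) = -(-2 - 5)/(1 - 5)/3 = --7/(-4)/3 = -(-¼*(-7))/3 = -7/(3*4) = -⅓*7/4 = -7/12)
E(t(-9, M))/u = -7/(12*(-1767/15658)) = -7/12*(-15658/1767) = 54803/10602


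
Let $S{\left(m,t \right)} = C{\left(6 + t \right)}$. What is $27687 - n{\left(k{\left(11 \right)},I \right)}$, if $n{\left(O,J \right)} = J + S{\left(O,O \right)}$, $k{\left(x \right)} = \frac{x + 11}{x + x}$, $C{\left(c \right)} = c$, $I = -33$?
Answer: $27713$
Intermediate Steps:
$S{\left(m,t \right)} = 6 + t$
$k{\left(x \right)} = \frac{11 + x}{2 x}$
$n{\left(O,J \right)} = 6 + J + O$ ($n{\left(O,J \right)} = J + \left(6 + O\right) = 6 + J + O$)
$27687 - n{\left(k{\left(11 \right)},I \right)} = 27687 - \left(6 - 33 + \frac{11 + 11}{2 \cdot 11}\right) = 27687 - \left(6 - 33 + \frac{1}{2} \cdot \frac{1}{11} \cdot 22\right) = 27687 - \left(6 - 33 + 1\right) = 27687 - -26 = 27687 + 26 = 27713$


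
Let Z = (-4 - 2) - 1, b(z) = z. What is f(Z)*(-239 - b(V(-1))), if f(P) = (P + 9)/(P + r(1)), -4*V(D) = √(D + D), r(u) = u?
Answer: 239/3 - I*√2/12 ≈ 79.667 - 0.11785*I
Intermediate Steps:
V(D) = -√2*√D/4 (V(D) = -√(D + D)/4 = -√2*√D/4)
Z = -7 (Z = -6 - 1 = -7)
f(P) = (9 + P)/(1 + P) (f(P) = (P + 9)/(P + 1) = (9 + P)/(1 + P))
f(Z)*(-239 - b(V(-1))) = ((9 - 7)/(1 - 7))*(-239 - (-1)*√2*√(-1)/4) = (2/(-6))*(-239 - (-1)*√2*I/4) = (-⅙*2)*(-239 - (-1)*I*√2/4) = -(-239 + I*√2/4)/3 = 239/3 - I*√2/12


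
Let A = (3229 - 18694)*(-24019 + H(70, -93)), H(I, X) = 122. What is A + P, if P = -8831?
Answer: 369558274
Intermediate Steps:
A = 369567105 (A = (3229 - 18694)*(-24019 + 122) = -15465*(-23897) = 369567105)
A + P = 369567105 - 8831 = 369558274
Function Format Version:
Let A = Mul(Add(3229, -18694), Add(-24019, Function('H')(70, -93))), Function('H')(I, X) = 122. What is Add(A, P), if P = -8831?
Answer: 369558274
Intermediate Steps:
A = 369567105 (A = Mul(Add(3229, -18694), Add(-24019, 122)) = Mul(-15465, -23897) = 369567105)
Add(A, P) = Add(369567105, -8831) = 369558274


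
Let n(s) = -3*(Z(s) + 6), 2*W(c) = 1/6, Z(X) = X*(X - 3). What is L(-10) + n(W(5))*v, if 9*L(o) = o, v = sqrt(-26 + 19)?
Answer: -10/9 - 829*I*sqrt(7)/48 ≈ -1.1111 - 45.694*I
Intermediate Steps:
Z(X) = X*(-3 + X)
v = I*sqrt(7) (v = sqrt(-7) = I*sqrt(7) ≈ 2.6458*I)
L(o) = o/9
W(c) = 1/12 (W(c) = (1/2)/6 = (1/2)*(1/6) = 1/12)
n(s) = -18 - 3*s*(-3 + s) (n(s) = -3*(s*(-3 + s) + 6) = -3*(6 + s*(-3 + s)) = -18 - 3*s*(-3 + s))
L(-10) + n(W(5))*v = (1/9)*(-10) + (-18 - 3*1/12*(-3 + 1/12))*(I*sqrt(7)) = -10/9 + (-18 - 3*1/12*(-35/12))*(I*sqrt(7)) = -10/9 + (-18 + 35/48)*(I*sqrt(7)) = -10/9 - 829*I*sqrt(7)/48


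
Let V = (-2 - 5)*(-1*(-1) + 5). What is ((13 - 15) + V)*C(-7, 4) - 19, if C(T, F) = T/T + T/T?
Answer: -107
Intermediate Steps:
C(T, F) = 2 (C(T, F) = 1 + 1 = 2)
V = -42 (V = -7*(1 + 5) = -7*6 = -42)
((13 - 15) + V)*C(-7, 4) - 19 = ((13 - 15) - 42)*2 - 19 = (-2 - 42)*2 - 19 = -44*2 - 19 = -88 - 19 = -107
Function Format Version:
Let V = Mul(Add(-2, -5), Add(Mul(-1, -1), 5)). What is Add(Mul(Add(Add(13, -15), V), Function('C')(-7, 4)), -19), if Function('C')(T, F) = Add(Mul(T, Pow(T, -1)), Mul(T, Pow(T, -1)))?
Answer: -107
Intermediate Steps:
Function('C')(T, F) = 2 (Function('C')(T, F) = Add(1, 1) = 2)
V = -42 (V = Mul(-7, Add(1, 5)) = Mul(-7, 6) = -42)
Add(Mul(Add(Add(13, -15), V), Function('C')(-7, 4)), -19) = Add(Mul(Add(Add(13, -15), -42), 2), -19) = Add(Mul(Add(-2, -42), 2), -19) = Add(Mul(-44, 2), -19) = Add(-88, -19) = -107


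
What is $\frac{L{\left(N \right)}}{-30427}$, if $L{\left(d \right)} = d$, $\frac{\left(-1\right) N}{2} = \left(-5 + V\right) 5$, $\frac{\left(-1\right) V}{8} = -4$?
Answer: $\frac{270}{30427} \approx 0.0088737$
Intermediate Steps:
$V = 32$ ($V = \left(-8\right) \left(-4\right) = 32$)
$N = -270$ ($N = - 2 \left(-5 + 32\right) 5 = - 2 \cdot 27 \cdot 5 = \left(-2\right) 135 = -270$)
$\frac{L{\left(N \right)}}{-30427} = - \frac{270}{-30427} = \left(-270\right) \left(- \frac{1}{30427}\right) = \frac{270}{30427}$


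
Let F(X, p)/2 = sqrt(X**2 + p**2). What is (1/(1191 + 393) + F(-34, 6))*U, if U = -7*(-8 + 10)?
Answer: -7/792 - 56*sqrt(298) ≈ -966.72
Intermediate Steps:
U = -14 (U = -7*2 = -14)
F(X, p) = 2*sqrt(X**2 + p**2)
(1/(1191 + 393) + F(-34, 6))*U = (1/(1191 + 393) + 2*sqrt((-34)**2 + 6**2))*(-14) = (1/1584 + 2*sqrt(1156 + 36))*(-14) = (1/1584 + 2*sqrt(1192))*(-14) = (1/1584 + 2*(2*sqrt(298)))*(-14) = (1/1584 + 4*sqrt(298))*(-14) = -7/792 - 56*sqrt(298)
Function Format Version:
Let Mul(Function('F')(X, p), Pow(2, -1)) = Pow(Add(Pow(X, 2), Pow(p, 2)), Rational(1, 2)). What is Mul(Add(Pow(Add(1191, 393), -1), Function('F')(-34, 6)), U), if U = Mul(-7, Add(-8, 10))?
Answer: Add(Rational(-7, 792), Mul(-56, Pow(298, Rational(1, 2)))) ≈ -966.72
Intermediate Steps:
U = -14 (U = Mul(-7, 2) = -14)
Function('F')(X, p) = Mul(2, Pow(Add(Pow(X, 2), Pow(p, 2)), Rational(1, 2)))
Mul(Add(Pow(Add(1191, 393), -1), Function('F')(-34, 6)), U) = Mul(Add(Pow(Add(1191, 393), -1), Mul(2, Pow(Add(Pow(-34, 2), Pow(6, 2)), Rational(1, 2)))), -14) = Mul(Add(Pow(1584, -1), Mul(2, Pow(Add(1156, 36), Rational(1, 2)))), -14) = Mul(Add(Rational(1, 1584), Mul(2, Pow(1192, Rational(1, 2)))), -14) = Mul(Add(Rational(1, 1584), Mul(2, Mul(2, Pow(298, Rational(1, 2))))), -14) = Mul(Add(Rational(1, 1584), Mul(4, Pow(298, Rational(1, 2)))), -14) = Add(Rational(-7, 792), Mul(-56, Pow(298, Rational(1, 2))))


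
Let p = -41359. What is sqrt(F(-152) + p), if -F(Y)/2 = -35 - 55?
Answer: I*sqrt(41179) ≈ 202.93*I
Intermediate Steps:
F(Y) = 180 (F(Y) = -2*(-35 - 55) = -2*(-90) = 180)
sqrt(F(-152) + p) = sqrt(180 - 41359) = sqrt(-41179) = I*sqrt(41179)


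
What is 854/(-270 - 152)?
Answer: -427/211 ≈ -2.0237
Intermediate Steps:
854/(-270 - 152) = 854/(-422) = 854*(-1/422) = -427/211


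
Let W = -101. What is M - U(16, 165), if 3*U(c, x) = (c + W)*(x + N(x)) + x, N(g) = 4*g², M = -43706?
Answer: 3046414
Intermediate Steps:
U(c, x) = x/3 + (-101 + c)*(x + 4*x²)/3 (U(c, x) = ((c - 101)*(x + 4*x²) + x)/3 = ((-101 + c)*(x + 4*x²) + x)/3 = (x + (-101 + c)*(x + 4*x²))/3 = x/3 + (-101 + c)*(x + 4*x²)/3)
M - U(16, 165) = -43706 - 165*(-100 + 16 - 404*165 + 4*16*165)/3 = -43706 - 165*(-100 + 16 - 66660 + 10560)/3 = -43706 - 165*(-56184)/3 = -43706 - 1*(-3090120) = -43706 + 3090120 = 3046414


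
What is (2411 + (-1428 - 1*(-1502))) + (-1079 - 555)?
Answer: 851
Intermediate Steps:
(2411 + (-1428 - 1*(-1502))) + (-1079 - 555) = (2411 + (-1428 + 1502)) - 1634 = (2411 + 74) - 1634 = 2485 - 1634 = 851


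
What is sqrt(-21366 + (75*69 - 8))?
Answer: I*sqrt(16199) ≈ 127.28*I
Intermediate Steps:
sqrt(-21366 + (75*69 - 8)) = sqrt(-21366 + (5175 - 8)) = sqrt(-21366 + 5167) = sqrt(-16199) = I*sqrt(16199)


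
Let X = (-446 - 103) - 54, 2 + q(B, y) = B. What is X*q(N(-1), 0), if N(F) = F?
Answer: 1809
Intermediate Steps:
q(B, y) = -2 + B
X = -603 (X = -549 - 54 = -603)
X*q(N(-1), 0) = -603*(-2 - 1) = -603*(-3) = 1809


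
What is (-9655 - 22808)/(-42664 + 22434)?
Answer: 32463/20230 ≈ 1.6047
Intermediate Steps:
(-9655 - 22808)/(-42664 + 22434) = -32463/(-20230) = -32463*(-1/20230) = 32463/20230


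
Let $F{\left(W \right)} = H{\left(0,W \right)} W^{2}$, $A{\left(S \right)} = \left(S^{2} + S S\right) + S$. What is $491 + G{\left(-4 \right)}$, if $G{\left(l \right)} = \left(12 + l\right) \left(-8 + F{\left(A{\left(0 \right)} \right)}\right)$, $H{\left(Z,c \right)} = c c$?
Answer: $427$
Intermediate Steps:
$A{\left(S \right)} = S + 2 S^{2}$ ($A{\left(S \right)} = \left(S^{2} + S^{2}\right) + S = 2 S^{2} + S = S + 2 S^{2}$)
$H{\left(Z,c \right)} = c^{2}$
$F{\left(W \right)} = W^{4}$ ($F{\left(W \right)} = W^{2} W^{2} = W^{4}$)
$G{\left(l \right)} = -96 - 8 l$ ($G{\left(l \right)} = \left(12 + l\right) \left(-8 + \left(0 \left(1 + 2 \cdot 0\right)\right)^{4}\right) = \left(12 + l\right) \left(-8 + \left(0 \left(1 + 0\right)\right)^{4}\right) = \left(12 + l\right) \left(-8 + \left(0 \cdot 1\right)^{4}\right) = \left(12 + l\right) \left(-8 + 0^{4}\right) = \left(12 + l\right) \left(-8 + 0\right) = \left(12 + l\right) \left(-8\right) = -96 - 8 l$)
$491 + G{\left(-4 \right)} = 491 - 64 = 427$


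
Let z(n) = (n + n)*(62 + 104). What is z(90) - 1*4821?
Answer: 25059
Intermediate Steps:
z(n) = 332*n (z(n) = (2*n)*166 = 332*n)
z(90) - 1*4821 = 332*90 - 1*4821 = 29880 - 4821 = 25059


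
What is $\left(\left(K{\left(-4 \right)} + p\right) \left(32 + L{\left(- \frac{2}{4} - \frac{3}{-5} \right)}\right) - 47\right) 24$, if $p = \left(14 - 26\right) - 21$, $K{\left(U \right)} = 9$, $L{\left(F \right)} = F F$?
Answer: $- \frac{489144}{25} \approx -19566.0$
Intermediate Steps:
$L{\left(F \right)} = F^{2}$
$p = -33$ ($p = -12 - 21 = -33$)
$\left(\left(K{\left(-4 \right)} + p\right) \left(32 + L{\left(- \frac{2}{4} - \frac{3}{-5} \right)}\right) - 47\right) 24 = \left(\left(9 - 33\right) \left(32 + \left(- \frac{2}{4} - \frac{3}{-5}\right)^{2}\right) - 47\right) 24 = \left(- 24 \left(32 + \left(\left(-2\right) \frac{1}{4} - - \frac{3}{5}\right)^{2}\right) - 47\right) 24 = \left(- 24 \left(32 + \left(- \frac{1}{2} + \frac{3}{5}\right)^{2}\right) - 47\right) 24 = \left(- 24 \left(32 + \left(\frac{1}{10}\right)^{2}\right) - 47\right) 24 = \left(- 24 \left(32 + \frac{1}{100}\right) - 47\right) 24 = \left(\left(-24\right) \frac{3201}{100} - 47\right) 24 = \left(- \frac{19206}{25} - 47\right) 24 = \left(- \frac{20381}{25}\right) 24 = - \frac{489144}{25}$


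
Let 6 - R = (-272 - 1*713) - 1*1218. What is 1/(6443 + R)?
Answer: 1/8652 ≈ 0.00011558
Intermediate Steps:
R = 2209 (R = 6 - ((-272 - 1*713) - 1*1218) = 6 - ((-272 - 713) - 1218) = 6 - (-985 - 1218) = 6 - 1*(-2203) = 6 + 2203 = 2209)
1/(6443 + R) = 1/(6443 + 2209) = 1/8652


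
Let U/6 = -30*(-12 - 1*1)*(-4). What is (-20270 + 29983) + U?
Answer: 353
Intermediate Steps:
U = -9360 (U = 6*(-30*(-12 - 1*1)*(-4)) = 6*(-30*(-12 - 1)*(-4)) = 6*(-30*(-13)*(-4)) = 6*(390*(-4)) = 6*(-1560) = -9360)
(-20270 + 29983) + U = (-20270 + 29983) - 9360 = 9713 - 9360 = 353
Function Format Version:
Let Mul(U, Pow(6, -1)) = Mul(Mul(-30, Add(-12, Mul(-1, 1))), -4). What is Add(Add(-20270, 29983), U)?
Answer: 353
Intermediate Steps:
U = -9360 (U = Mul(6, Mul(Mul(-30, Add(-12, Mul(-1, 1))), -4)) = Mul(6, Mul(Mul(-30, Add(-12, -1)), -4)) = Mul(6, Mul(Mul(-30, -13), -4)) = Mul(6, Mul(390, -4)) = Mul(6, -1560) = -9360)
Add(Add(-20270, 29983), U) = Add(Add(-20270, 29983), -9360) = Add(9713, -9360) = 353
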